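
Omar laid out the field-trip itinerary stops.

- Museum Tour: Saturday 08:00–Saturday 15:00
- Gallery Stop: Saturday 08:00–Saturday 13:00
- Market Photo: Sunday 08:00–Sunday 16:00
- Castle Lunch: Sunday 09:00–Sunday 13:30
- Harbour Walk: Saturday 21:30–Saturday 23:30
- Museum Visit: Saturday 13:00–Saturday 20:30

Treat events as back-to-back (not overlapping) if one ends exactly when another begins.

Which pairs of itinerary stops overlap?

Sorted by start: Museum Tour, Gallery Stop, Museum Visit, Harbour Walk, Market Photo, Castle Lunch.
Gallery Stop starts before Museum Tour ends → Museum Tour and Gallery Stop overlap.
Museum Visit starts before Museum Tour ends → Museum Tour and Museum Visit overlap.
Harbour Walk starts after Museum Tour ends — done with Museum Tour.
Museum Visit starts exactly when Gallery Stop ends (back-to-back, no overlap) — done with Gallery Stop.
Harbour Walk starts after Museum Visit ends — done with Museum Visit.
Market Photo starts after Harbour Walk ends — done with Harbour Walk.
Castle Lunch starts before Market Photo ends → Market Photo and Castle Lunch overlap.

Castle Lunch & Market Photo, Gallery Stop & Museum Tour, Museum Tour & Museum Visit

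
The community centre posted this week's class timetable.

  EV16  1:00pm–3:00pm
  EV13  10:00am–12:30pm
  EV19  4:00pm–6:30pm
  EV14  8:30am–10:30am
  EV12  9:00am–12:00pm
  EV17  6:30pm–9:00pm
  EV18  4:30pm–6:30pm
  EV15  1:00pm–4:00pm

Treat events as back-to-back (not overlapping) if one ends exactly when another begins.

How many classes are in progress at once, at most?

3

Sort all start/end points and keep a running count:
8:30am start EV14 → 1
9:00am start EV12 → 2
10:00am start EV13 → 3
10:30am end EV14 → 2
12:00pm end EV12 → 1
12:30pm end EV13 → 0
1:00pm start EV15 → 1
1:00pm start EV16 → 2
3:00pm end EV16 → 1
4:00pm end EV15 → 0
4:00pm start EV19 → 1
4:30pm start EV18 → 2
6:30pm end EV18 → 1
6:30pm end EV19 → 0
6:30pm start EV17 → 1
9:00pm end EV17 → 0
Peak is 3, at 10:00am (EV12, EV13, EV14).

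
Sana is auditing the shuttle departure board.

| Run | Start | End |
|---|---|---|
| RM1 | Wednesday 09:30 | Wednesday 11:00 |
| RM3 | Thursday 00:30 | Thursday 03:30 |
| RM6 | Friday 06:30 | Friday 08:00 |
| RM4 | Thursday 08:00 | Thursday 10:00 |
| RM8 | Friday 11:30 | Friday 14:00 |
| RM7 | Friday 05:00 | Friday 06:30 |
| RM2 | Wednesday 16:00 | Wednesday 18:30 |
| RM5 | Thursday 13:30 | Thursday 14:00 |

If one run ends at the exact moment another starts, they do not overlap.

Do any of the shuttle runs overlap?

Sorted by start: RM1, RM2, RM3, RM4, RM5, RM7, RM6, RM8.
RM2 starts after RM1 ends — done with RM1.
RM3 starts after RM2 ends — done with RM2.
RM4 starts after RM3 ends — done with RM3.
RM5 starts after RM4 ends — done with RM4.
RM7 starts after RM5 ends — done with RM5.
RM6 starts exactly when RM7 ends (back-to-back, no overlap) — done with RM7.
RM8 starts after RM6 ends.
Every pair is clear; the schedule has no overlaps.

No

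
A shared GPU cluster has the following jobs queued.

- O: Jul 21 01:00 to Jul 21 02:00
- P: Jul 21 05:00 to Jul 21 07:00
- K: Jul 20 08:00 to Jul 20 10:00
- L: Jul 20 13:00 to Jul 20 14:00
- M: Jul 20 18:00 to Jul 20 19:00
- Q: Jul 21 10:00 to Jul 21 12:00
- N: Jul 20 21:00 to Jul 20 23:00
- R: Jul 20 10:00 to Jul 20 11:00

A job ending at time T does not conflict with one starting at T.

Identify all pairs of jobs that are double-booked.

Two intervals overlap when each starts before the other ends.
Sorted by start: K, R, L, M, N, O, P, Q.
R starts exactly when K ends (back-to-back, no overlap), so K has no further overlaps.
L starts after R ends, so R has no further overlaps.
M starts after L ends, so L has no further overlaps.
N starts after M ends, so M has no further overlaps.
O starts after N ends, so N has no further overlaps.
P starts after O ends, so O has no further overlaps.
Q starts after P ends.

none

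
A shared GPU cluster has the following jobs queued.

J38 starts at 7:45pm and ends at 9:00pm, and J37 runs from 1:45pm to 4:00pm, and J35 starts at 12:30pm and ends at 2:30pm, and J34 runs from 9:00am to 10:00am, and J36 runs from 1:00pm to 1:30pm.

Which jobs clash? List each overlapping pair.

J35 & J36, J35 & J37

Two intervals overlap when each starts before the other ends.
Sorted by start: J34, J35, J36, J37, J38.
J35 starts after J34 ends; J34 is clear from here.
J36 starts before J35 ends → J35 and J36 overlap.
J37 starts before J35 ends → J35 and J37 overlap.
J38 starts after J35 ends.
J37 starts after J36 ends; J36 is clear from here.
J38 starts after J37 ends.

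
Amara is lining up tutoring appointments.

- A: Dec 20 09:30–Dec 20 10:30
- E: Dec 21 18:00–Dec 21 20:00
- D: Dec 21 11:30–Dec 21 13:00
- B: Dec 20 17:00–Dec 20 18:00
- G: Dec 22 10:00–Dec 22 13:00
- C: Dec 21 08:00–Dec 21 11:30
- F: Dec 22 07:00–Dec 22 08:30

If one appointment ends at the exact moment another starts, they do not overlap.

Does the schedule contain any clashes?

No

Sorted by start: A, B, C, D, E, F, G.
B starts after A ends, so nothing later overlaps A either.
C starts after B ends, so nothing later overlaps B either.
D starts exactly when C ends (back-to-back, no overlap), so nothing later overlaps C either.
E starts after D ends, so nothing later overlaps D either.
F starts after E ends, so nothing later overlaps E either.
G starts after F ends.
Every pair is clear; the schedule has no overlaps.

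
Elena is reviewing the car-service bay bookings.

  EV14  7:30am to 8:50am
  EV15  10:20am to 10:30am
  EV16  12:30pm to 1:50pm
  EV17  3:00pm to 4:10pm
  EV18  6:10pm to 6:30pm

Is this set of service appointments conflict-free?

Yes

Two intervals overlap when each starts before the other ends.
Sorted by start: EV14, EV15, EV16, EV17, EV18.
EV15 starts after EV14 ends, so EV14 has no further overlaps.
EV16 starts after EV15 ends, so EV15 has no further overlaps.
EV17 starts after EV16 ends, so EV16 has no further overlaps.
EV18 starts after EV17 ends.
Every pair is clear; the schedule has no overlaps.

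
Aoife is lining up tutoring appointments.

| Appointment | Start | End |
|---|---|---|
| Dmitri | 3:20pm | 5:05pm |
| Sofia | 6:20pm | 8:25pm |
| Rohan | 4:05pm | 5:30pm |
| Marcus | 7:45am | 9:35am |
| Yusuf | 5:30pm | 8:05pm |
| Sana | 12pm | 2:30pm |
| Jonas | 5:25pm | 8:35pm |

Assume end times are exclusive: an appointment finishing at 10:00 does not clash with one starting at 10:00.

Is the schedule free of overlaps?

No

Sorted by start: Marcus, Sana, Dmitri, Rohan, Jonas, Yusuf, Sofia.
Sana starts after Marcus ends, so Marcus has no further overlaps.
Dmitri starts after Sana ends, so Sana has no further overlaps.
Rohan starts before Dmitri ends → Dmitri and Rohan overlap.
That's a conflict, so the schedule is not conflict-free.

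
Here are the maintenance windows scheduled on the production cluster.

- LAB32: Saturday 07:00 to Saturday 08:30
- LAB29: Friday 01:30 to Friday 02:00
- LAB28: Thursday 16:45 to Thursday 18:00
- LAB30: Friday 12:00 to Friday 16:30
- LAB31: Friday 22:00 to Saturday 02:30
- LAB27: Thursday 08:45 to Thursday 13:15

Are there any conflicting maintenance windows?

No

Check each pair: they overlap iff neither finishes before the other starts.
Sorted by start: LAB27, LAB28, LAB29, LAB30, LAB31, LAB32.
LAB28 starts after LAB27 ends; LAB27 is clear from here.
LAB29 starts after LAB28 ends; LAB28 is clear from here.
LAB30 starts after LAB29 ends; LAB29 is clear from here.
LAB31 starts after LAB30 ends; LAB30 is clear from here.
LAB32 starts after LAB31 ends.
Every pair is clear; the schedule has no overlaps.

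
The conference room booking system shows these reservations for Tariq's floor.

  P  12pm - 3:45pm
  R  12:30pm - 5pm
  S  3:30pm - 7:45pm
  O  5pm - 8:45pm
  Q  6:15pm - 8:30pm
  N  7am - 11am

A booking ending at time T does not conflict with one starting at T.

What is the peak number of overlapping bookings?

3

Sort all start/end points and keep a running count:
7am start N → 1
11am end N → 0
12pm start P → 1
12:30pm start R → 2
3:30pm start S → 3
3:45pm end P → 2
5pm end R → 1
5pm start O → 2
6:15pm start Q → 3
7:45pm end S → 2
8:30pm end Q → 1
8:45pm end O → 0
Peak is 3, at 3:30pm (P, R, S).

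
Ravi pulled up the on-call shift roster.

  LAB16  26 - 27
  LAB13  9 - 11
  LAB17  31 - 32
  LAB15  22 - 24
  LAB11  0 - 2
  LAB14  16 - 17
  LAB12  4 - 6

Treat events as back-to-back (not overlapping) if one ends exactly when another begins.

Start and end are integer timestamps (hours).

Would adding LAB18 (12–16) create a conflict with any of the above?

No — it doesn't clash with anything

LAB11: ends 2 at or before LAB18 starts 12 → clear.
LAB12: ends 6 at or before LAB18 starts 12 → clear.
LAB13: ends 11 at or before LAB18 starts 12 → clear.
LAB14: starts 16 at or after LAB18 ends 16 → clear.
LAB15: starts 22 at or after LAB18 ends 16 → clear.
LAB16: starts 26 at or after LAB18 ends 16 → clear.
LAB17: starts 31 at or after LAB18 ends 16 → clear.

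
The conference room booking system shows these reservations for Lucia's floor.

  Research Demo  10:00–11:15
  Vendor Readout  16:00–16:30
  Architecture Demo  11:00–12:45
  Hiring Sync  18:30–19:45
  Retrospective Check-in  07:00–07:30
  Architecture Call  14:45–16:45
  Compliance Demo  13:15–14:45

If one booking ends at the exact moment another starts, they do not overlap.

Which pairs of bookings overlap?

Architecture Call & Vendor Readout, Architecture Demo & Research Demo

Check each pair: they overlap iff neither finishes before the other starts.
Sorted by start: Retrospective Check-in, Research Demo, Architecture Demo, Compliance Demo, Architecture Call, Vendor Readout, Hiring Sync.
Research Demo starts after Retrospective Check-in ends; Retrospective Check-in is clear from here.
Architecture Demo starts before Research Demo ends → Research Demo and Architecture Demo overlap.
Compliance Demo starts after Research Demo ends; Research Demo is clear from here.
Compliance Demo starts after Architecture Demo ends; Architecture Demo is clear from here.
Architecture Call starts exactly when Compliance Demo ends (back-to-back, no overlap); Compliance Demo is clear from here.
Vendor Readout starts before Architecture Call ends → Architecture Call and Vendor Readout overlap.
Hiring Sync starts after Architecture Call ends.
Hiring Sync starts after Vendor Readout ends.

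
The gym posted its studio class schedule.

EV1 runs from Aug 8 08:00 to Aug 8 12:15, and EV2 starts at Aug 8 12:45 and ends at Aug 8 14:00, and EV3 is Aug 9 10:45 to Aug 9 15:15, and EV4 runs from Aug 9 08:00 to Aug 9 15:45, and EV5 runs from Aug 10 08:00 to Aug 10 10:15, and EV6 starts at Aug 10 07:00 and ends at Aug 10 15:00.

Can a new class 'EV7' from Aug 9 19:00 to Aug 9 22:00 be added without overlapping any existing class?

Yes — the slot is free

EV1: ends Aug 8 12:15 at or before EV7 starts Aug 9 19:00 → clear.
EV2: ends Aug 8 14:00 at or before EV7 starts Aug 9 19:00 → clear.
EV4: ends Aug 9 15:45 at or before EV7 starts Aug 9 19:00 → clear.
EV3: ends Aug 9 15:15 at or before EV7 starts Aug 9 19:00 → clear.
EV6: starts Aug 10 07:00 at or after EV7 ends Aug 9 22:00 → clear.
EV5: starts Aug 10 08:00 at or after EV7 ends Aug 9 22:00 → clear.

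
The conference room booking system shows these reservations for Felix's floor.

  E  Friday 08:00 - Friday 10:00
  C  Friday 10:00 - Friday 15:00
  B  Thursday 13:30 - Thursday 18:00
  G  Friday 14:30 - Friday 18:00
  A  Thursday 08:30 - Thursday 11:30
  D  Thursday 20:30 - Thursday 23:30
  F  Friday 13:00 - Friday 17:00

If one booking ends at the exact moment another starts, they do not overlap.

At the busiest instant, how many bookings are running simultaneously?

3

Sweep the timeline, counting +1 at each start and −1 at each end (ends before starts at a tie):
Thursday 08:30 start A → 1
Thursday 11:30 end A → 0
Thursday 13:30 start B → 1
Thursday 18:00 end B → 0
Thursday 20:30 start D → 1
Thursday 23:30 end D → 0
Friday 08:00 start E → 1
Friday 10:00 end E → 0
Friday 10:00 start C → 1
Friday 13:00 start F → 2
Friday 14:30 start G → 3
Friday 15:00 end C → 2
Friday 17:00 end F → 1
Friday 18:00 end G → 0
Peak is 3, at Friday 14:30 (C, F, G).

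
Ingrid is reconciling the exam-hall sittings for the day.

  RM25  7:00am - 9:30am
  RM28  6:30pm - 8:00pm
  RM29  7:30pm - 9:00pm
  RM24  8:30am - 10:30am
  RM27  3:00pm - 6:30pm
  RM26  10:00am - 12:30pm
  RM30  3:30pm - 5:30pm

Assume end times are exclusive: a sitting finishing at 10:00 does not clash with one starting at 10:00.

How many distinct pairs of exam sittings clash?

Sorted by start: RM25, RM24, RM26, RM27, RM30, RM28, RM29.
RM24 starts before RM25 ends → RM25 and RM24 overlap.
RM26 starts after RM25 ends, so RM25 has no further overlaps.
RM26 starts before RM24 ends → RM24 and RM26 overlap.
RM27 starts after RM24 ends, so RM24 has no further overlaps.
RM27 starts after RM26 ends, so RM26 has no further overlaps.
RM30 starts before RM27 ends → RM27 and RM30 overlap.
RM28 starts exactly when RM27 ends (back-to-back, no overlap), so RM27 has no further overlaps.
RM28 starts after RM30 ends, so RM30 has no further overlaps.
RM29 starts before RM28 ends → RM28 and RM29 overlap.
Overlapping pairs: RM24 & RM25, RM24 & RM26, RM27 & RM30, RM28 & RM29 — 4 in total.

4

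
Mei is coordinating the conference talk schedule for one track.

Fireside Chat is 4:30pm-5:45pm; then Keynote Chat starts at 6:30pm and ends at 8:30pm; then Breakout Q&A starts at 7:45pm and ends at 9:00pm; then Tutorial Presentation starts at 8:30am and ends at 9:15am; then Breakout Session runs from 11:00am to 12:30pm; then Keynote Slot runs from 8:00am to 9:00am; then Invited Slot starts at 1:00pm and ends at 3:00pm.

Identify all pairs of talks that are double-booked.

Breakout Q&A & Keynote Chat, Keynote Slot & Tutorial Presentation

Sorted by start: Keynote Slot, Tutorial Presentation, Breakout Session, Invited Slot, Fireside Chat, Keynote Chat, Breakout Q&A.
Tutorial Presentation starts before Keynote Slot ends → Keynote Slot and Tutorial Presentation overlap.
Breakout Session starts after Keynote Slot ends — done with Keynote Slot.
Breakout Session starts after Tutorial Presentation ends — done with Tutorial Presentation.
Invited Slot starts after Breakout Session ends — done with Breakout Session.
Fireside Chat starts after Invited Slot ends — done with Invited Slot.
Keynote Chat starts after Fireside Chat ends — done with Fireside Chat.
Breakout Q&A starts before Keynote Chat ends → Keynote Chat and Breakout Q&A overlap.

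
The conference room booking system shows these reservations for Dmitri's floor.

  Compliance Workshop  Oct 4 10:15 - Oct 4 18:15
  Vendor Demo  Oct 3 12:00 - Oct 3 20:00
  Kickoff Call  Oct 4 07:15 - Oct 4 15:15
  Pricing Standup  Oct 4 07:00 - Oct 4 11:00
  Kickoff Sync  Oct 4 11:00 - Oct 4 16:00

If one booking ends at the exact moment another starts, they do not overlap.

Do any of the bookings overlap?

Yes

Sorted by start: Vendor Demo, Pricing Standup, Kickoff Call, Compliance Workshop, Kickoff Sync.
Pricing Standup starts after Vendor Demo ends, so nothing later overlaps Vendor Demo either.
Kickoff Call starts before Pricing Standup ends → Pricing Standup and Kickoff Call overlap.
That's a conflict, so the schedule is not conflict-free.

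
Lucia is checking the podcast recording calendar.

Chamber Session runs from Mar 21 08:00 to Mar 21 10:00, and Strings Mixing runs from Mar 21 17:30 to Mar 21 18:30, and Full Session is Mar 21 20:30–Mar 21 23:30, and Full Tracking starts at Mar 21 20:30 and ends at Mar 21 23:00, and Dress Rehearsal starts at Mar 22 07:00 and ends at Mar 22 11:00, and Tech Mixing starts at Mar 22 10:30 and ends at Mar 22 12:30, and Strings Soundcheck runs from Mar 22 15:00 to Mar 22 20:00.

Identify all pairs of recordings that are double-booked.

Sorted by start: Chamber Session, Strings Mixing, Full Session, Full Tracking, Dress Rehearsal, Tech Mixing, Strings Soundcheck.
Strings Mixing starts after Chamber Session ends, so Chamber Session has no further overlaps.
Full Session starts after Strings Mixing ends, so Strings Mixing has no further overlaps.
Full Tracking starts before Full Session ends → Full Session and Full Tracking overlap.
Dress Rehearsal starts after Full Session ends, so Full Session has no further overlaps.
Dress Rehearsal starts after Full Tracking ends, so Full Tracking has no further overlaps.
Tech Mixing starts before Dress Rehearsal ends → Dress Rehearsal and Tech Mixing overlap.
Strings Soundcheck starts after Dress Rehearsal ends.
Strings Soundcheck starts after Tech Mixing ends.

Dress Rehearsal & Tech Mixing, Full Session & Full Tracking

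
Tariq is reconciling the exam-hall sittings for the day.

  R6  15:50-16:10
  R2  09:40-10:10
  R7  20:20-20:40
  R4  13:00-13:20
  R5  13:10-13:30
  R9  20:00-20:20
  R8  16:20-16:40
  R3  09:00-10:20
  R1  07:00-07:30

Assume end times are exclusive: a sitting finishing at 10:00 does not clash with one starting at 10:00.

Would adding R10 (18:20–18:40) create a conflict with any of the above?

No — it doesn't clash with anything

R1: ends 07:30 at or before R10 starts 18:20 → clear.
R3: ends 10:20 at or before R10 starts 18:20 → clear.
R2: ends 10:10 at or before R10 starts 18:20 → clear.
R4: ends 13:20 at or before R10 starts 18:20 → clear.
R5: ends 13:30 at or before R10 starts 18:20 → clear.
R6: ends 16:10 at or before R10 starts 18:20 → clear.
R8: ends 16:40 at or before R10 starts 18:20 → clear.
R9: starts 20:00 at or after R10 ends 18:40 → clear.
R7: starts 20:20 at or after R10 ends 18:40 → clear.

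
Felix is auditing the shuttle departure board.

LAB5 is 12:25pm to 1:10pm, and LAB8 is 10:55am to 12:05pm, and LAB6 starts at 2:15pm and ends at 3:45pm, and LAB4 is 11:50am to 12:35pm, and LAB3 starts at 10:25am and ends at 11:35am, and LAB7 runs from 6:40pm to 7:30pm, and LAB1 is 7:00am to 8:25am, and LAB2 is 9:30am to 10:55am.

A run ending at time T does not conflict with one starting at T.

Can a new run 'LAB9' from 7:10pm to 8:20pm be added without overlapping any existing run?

LAB1: ends 8:25am at or before LAB9 starts 7:10pm → clear.
LAB2: ends 10:55am at or before LAB9 starts 7:10pm → clear.
LAB3: ends 11:35am at or before LAB9 starts 7:10pm → clear.
LAB8: ends 12:05pm at or before LAB9 starts 7:10pm → clear.
LAB4: ends 12:35pm at or before LAB9 starts 7:10pm → clear.
LAB5: ends 1:10pm at or before LAB9 starts 7:10pm → clear.
LAB6: ends 3:45pm at or before LAB9 starts 7:10pm → clear.
LAB7: starts 6:40pm before LAB9 ends 8:20pm, and ends 7:30pm after LAB9 starts 7:10pm → overlap.
LAB9 overlaps LAB7.

No — it overlaps LAB7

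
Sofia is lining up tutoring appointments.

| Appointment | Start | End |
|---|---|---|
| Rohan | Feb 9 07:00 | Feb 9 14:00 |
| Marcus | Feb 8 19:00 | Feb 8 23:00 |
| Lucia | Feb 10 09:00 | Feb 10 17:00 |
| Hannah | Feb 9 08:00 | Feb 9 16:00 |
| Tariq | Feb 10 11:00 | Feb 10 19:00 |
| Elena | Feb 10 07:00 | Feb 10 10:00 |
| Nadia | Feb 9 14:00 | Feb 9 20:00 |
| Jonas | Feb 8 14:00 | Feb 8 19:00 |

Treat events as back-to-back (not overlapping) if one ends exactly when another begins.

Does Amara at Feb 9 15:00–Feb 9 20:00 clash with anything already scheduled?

Jonas: ends Feb 8 19:00 at or before Amara starts Feb 9 15:00 → clear.
Marcus: ends Feb 8 23:00 at or before Amara starts Feb 9 15:00 → clear.
Rohan: ends Feb 9 14:00 at or before Amara starts Feb 9 15:00 → clear.
Hannah: starts Feb 9 08:00 before Amara ends Feb 9 20:00, and ends Feb 9 16:00 after Amara starts Feb 9 15:00 → overlap.
Nadia: starts Feb 9 14:00 before Amara ends Feb 9 20:00, and ends Feb 9 20:00 after Amara starts Feb 9 15:00 → overlap.
Elena: starts Feb 10 07:00 at or after Amara ends Feb 9 20:00 → clear.
Lucia: starts Feb 10 09:00 at or after Amara ends Feb 9 20:00 → clear.
Tariq: starts Feb 10 11:00 at or after Amara ends Feb 9 20:00 → clear.
Amara overlaps Nadia, Hannah.

Yes — it overlaps Hannah, Nadia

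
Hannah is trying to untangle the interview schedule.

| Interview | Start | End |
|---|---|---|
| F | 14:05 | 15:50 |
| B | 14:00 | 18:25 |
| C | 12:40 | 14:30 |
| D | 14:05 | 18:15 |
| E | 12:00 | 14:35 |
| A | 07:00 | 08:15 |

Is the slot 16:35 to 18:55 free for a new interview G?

A: ends 08:15 at or before G starts 16:35 → clear.
E: ends 14:35 at or before G starts 16:35 → clear.
C: ends 14:30 at or before G starts 16:35 → clear.
B: starts 14:00 before G ends 18:55, and ends 18:25 after G starts 16:35 → overlap.
D: starts 14:05 before G ends 18:55, and ends 18:15 after G starts 16:35 → overlap.
F: ends 15:50 at or before G starts 16:35 → clear.
G overlaps B, D.

No — it overlaps B, D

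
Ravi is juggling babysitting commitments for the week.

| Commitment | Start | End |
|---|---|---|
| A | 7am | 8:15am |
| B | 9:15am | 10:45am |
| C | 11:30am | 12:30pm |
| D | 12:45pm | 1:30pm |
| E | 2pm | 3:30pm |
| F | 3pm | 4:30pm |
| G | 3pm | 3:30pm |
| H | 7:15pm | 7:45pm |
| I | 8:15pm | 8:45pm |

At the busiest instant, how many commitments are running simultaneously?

Walk through starts and ends in time order (an end at T is processed before a start at T):
7am start A → 1
8:15am end A → 0
9:15am start B → 1
10:45am end B → 0
11:30am start C → 1
12:30pm end C → 0
12:45pm start D → 1
1:30pm end D → 0
2pm start E → 1
3pm start F → 2
3pm start G → 3
3:30pm end E → 2
3:30pm end G → 1
4:30pm end F → 0
7:15pm start H → 1
7:45pm end H → 0
8:15pm start I → 1
8:45pm end I → 0
Peak is 3, at 3pm (E, F, G).

3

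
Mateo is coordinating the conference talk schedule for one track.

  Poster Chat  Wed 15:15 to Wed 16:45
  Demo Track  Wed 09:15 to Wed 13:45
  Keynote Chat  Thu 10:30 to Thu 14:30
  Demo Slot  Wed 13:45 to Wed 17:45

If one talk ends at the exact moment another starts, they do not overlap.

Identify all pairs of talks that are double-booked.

Demo Slot & Poster Chat

Sorted by start: Demo Track, Demo Slot, Poster Chat, Keynote Chat.
Demo Slot starts exactly when Demo Track ends (back-to-back, no overlap), so Demo Track has no further overlaps.
Poster Chat starts before Demo Slot ends → Demo Slot and Poster Chat overlap.
Keynote Chat starts after Demo Slot ends.
Keynote Chat starts after Poster Chat ends.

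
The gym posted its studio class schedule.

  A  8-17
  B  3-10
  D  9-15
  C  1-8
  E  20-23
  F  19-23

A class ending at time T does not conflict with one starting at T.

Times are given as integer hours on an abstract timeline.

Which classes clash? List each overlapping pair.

Check each pair: they overlap iff neither finishes before the other starts.
Sorted by start: C, B, A, D, F, E.
B starts before C ends → C and B overlap.
A starts exactly when C ends (back-to-back, no overlap), so nothing later overlaps C either.
A starts before B ends → B and A overlap.
D starts before B ends → B and D overlap.
F starts after B ends, so nothing later overlaps B either.
D starts before A ends → A and D overlap.
F starts after A ends, so nothing later overlaps A either.
F starts after D ends, so nothing later overlaps D either.
E starts before F ends → F and E overlap.

A & B, A & D, B & C, B & D, E & F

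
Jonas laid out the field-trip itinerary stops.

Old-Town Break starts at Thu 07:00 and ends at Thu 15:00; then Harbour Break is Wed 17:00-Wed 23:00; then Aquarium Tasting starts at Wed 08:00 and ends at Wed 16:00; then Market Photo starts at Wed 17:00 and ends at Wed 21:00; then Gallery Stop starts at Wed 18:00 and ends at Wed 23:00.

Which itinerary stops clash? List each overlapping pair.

Gallery Stop & Harbour Break, Gallery Stop & Market Photo, Harbour Break & Market Photo

Check each pair: they overlap iff neither finishes before the other starts.
Sorted by start: Aquarium Tasting, Harbour Break, Market Photo, Gallery Stop, Old-Town Break.
Harbour Break starts after Aquarium Tasting ends; Aquarium Tasting is clear from here.
Market Photo starts before Harbour Break ends → Harbour Break and Market Photo overlap.
Gallery Stop starts before Harbour Break ends → Harbour Break and Gallery Stop overlap.
Old-Town Break starts after Harbour Break ends.
Gallery Stop starts before Market Photo ends → Market Photo and Gallery Stop overlap.
Old-Town Break starts after Market Photo ends.
Old-Town Break starts after Gallery Stop ends.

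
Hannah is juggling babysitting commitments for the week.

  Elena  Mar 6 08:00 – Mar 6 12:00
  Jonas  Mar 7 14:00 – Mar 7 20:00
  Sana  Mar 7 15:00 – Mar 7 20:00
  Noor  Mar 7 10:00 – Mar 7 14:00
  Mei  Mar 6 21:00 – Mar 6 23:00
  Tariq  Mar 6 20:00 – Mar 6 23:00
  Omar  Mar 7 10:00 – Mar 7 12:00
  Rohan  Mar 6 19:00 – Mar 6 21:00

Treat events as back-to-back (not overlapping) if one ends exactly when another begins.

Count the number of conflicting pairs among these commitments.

Sorted by start: Elena, Rohan, Tariq, Mei, Omar, Noor, Jonas, Sana.
Rohan starts after Elena ends — done with Elena.
Tariq starts before Rohan ends → Rohan and Tariq overlap.
Mei starts exactly when Rohan ends (back-to-back, no overlap) — done with Rohan.
Mei starts before Tariq ends → Tariq and Mei overlap.
Omar starts after Tariq ends — done with Tariq.
Omar starts after Mei ends — done with Mei.
Noor starts before Omar ends → Omar and Noor overlap.
Jonas starts after Omar ends — done with Omar.
Jonas starts exactly when Noor ends (back-to-back, no overlap) — done with Noor.
Sana starts before Jonas ends → Jonas and Sana overlap.
Overlapping pairs: Jonas & Sana, Mei & Tariq, Noor & Omar, Rohan & Tariq — 4 in total.

4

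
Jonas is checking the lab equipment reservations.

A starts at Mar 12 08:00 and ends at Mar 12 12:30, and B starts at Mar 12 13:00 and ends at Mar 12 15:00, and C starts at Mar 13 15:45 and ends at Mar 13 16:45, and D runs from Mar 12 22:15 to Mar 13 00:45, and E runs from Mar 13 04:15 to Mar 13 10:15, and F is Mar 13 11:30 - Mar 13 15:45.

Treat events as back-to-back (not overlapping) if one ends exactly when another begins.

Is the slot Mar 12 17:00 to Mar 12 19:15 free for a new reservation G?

A: ends Mar 12 12:30 at or before G starts Mar 12 17:00 → clear.
B: ends Mar 12 15:00 at or before G starts Mar 12 17:00 → clear.
D: starts Mar 12 22:15 at or after G ends Mar 12 19:15 → clear.
E: starts Mar 13 04:15 at or after G ends Mar 12 19:15 → clear.
F: starts Mar 13 11:30 at or after G ends Mar 12 19:15 → clear.
C: starts Mar 13 15:45 at or after G ends Mar 12 19:15 → clear.

Yes — the slot is free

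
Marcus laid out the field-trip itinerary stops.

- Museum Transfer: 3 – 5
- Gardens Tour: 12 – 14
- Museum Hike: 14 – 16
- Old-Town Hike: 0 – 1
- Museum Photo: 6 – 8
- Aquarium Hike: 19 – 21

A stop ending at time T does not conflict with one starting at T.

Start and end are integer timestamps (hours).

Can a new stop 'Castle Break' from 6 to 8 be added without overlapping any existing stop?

Old-Town Hike: ends 1 at or before Castle Break starts 6 → clear.
Museum Transfer: ends 5 at or before Castle Break starts 6 → clear.
Museum Photo: starts 6 before Castle Break ends 8, and ends 8 after Castle Break starts 6 → overlap.
Gardens Tour: starts 12 at or after Castle Break ends 8 → clear.
Museum Hike: starts 14 at or after Castle Break ends 8 → clear.
Aquarium Hike: starts 19 at or after Castle Break ends 8 → clear.
Castle Break overlaps Museum Photo.

No — it overlaps Museum Photo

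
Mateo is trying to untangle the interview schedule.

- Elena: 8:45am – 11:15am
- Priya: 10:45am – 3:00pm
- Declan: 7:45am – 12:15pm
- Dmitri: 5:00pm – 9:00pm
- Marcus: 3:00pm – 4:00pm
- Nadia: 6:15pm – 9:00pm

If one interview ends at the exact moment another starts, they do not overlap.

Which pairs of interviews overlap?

Declan & Elena, Declan & Priya, Dmitri & Nadia, Elena & Priya

Check each pair: they overlap iff neither finishes before the other starts.
Sorted by start: Declan, Elena, Priya, Marcus, Dmitri, Nadia.
Elena starts before Declan ends → Declan and Elena overlap.
Priya starts before Declan ends → Declan and Priya overlap.
Marcus starts after Declan ends, so nothing later overlaps Declan either.
Priya starts before Elena ends → Elena and Priya overlap.
Marcus starts after Elena ends, so nothing later overlaps Elena either.
Marcus starts exactly when Priya ends (back-to-back, no overlap), so nothing later overlaps Priya either.
Dmitri starts after Marcus ends, so nothing later overlaps Marcus either.
Nadia starts before Dmitri ends → Dmitri and Nadia overlap.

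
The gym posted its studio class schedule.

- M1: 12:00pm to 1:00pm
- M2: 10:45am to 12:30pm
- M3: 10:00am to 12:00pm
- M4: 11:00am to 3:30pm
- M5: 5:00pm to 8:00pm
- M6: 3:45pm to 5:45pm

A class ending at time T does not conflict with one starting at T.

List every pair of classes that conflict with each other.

Two intervals overlap when each starts before the other ends.
Sorted by start: M3, M2, M4, M1, M6, M5.
M2 starts before M3 ends → M3 and M2 overlap.
M4 starts before M3 ends → M3 and M4 overlap.
M1 starts exactly when M3 ends (back-to-back, no overlap) — done with M3.
M4 starts before M2 ends → M2 and M4 overlap.
M1 starts before M2 ends → M2 and M1 overlap.
M6 starts after M2 ends — done with M2.
M1 starts before M4 ends → M4 and M1 overlap.
M6 starts after M4 ends — done with M4.
M6 starts after M1 ends — done with M1.
M5 starts before M6 ends → M6 and M5 overlap.

M1 & M2, M1 & M4, M2 & M3, M2 & M4, M3 & M4, M5 & M6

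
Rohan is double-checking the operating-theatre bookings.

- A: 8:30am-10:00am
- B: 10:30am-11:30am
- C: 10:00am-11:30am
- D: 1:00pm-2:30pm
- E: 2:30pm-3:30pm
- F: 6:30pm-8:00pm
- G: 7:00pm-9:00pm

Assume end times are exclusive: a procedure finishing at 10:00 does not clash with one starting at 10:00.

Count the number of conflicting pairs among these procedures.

Sorted by start: A, C, B, D, E, F, G.
C starts exactly when A ends (back-to-back, no overlap); A is clear from here.
B starts before C ends → C and B overlap.
D starts after C ends; C is clear from here.
D starts after B ends; B is clear from here.
E starts exactly when D ends (back-to-back, no overlap); D is clear from here.
F starts after E ends; E is clear from here.
G starts before F ends → F and G overlap.
Overlapping pairs: B & C, F & G — 2 in total.

2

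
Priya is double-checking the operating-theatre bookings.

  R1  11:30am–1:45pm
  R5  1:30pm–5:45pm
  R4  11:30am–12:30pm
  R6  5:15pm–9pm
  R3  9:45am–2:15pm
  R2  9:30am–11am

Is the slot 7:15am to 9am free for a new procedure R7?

Yes — the slot is free

R2: starts 9:30am at or after R7 ends 9am → clear.
R3: starts 9:45am at or after R7 ends 9am → clear.
R1: starts 11:30am at or after R7 ends 9am → clear.
R4: starts 11:30am at or after R7 ends 9am → clear.
R5: starts 1:30pm at or after R7 ends 9am → clear.
R6: starts 5:15pm at or after R7 ends 9am → clear.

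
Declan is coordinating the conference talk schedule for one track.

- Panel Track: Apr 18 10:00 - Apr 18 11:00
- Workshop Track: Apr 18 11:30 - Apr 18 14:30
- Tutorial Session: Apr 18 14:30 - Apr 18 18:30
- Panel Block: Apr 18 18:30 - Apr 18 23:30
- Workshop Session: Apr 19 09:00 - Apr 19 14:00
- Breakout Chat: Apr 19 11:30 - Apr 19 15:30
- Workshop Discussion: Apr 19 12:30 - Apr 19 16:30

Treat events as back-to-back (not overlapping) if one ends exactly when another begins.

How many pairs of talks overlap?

3

Sorted by start: Panel Track, Workshop Track, Tutorial Session, Panel Block, Workshop Session, Breakout Chat, Workshop Discussion.
Workshop Track starts after Panel Track ends, so nothing later overlaps Panel Track either.
Tutorial Session starts exactly when Workshop Track ends (back-to-back, no overlap), so nothing later overlaps Workshop Track either.
Panel Block starts exactly when Tutorial Session ends (back-to-back, no overlap), so nothing later overlaps Tutorial Session either.
Workshop Session starts after Panel Block ends, so nothing later overlaps Panel Block either.
Breakout Chat starts before Workshop Session ends → Workshop Session and Breakout Chat overlap.
Workshop Discussion starts before Workshop Session ends → Workshop Session and Workshop Discussion overlap.
Workshop Discussion starts before Breakout Chat ends → Breakout Chat and Workshop Discussion overlap.
Overlapping pairs: Breakout Chat & Workshop Discussion, Breakout Chat & Workshop Session, Workshop Discussion & Workshop Session — 3 in total.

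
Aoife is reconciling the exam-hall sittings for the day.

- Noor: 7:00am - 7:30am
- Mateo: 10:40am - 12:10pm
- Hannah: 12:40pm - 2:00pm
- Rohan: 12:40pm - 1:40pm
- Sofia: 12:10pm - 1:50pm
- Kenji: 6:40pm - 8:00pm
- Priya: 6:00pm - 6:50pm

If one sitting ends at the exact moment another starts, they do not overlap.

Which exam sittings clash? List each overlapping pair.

Sorted by start: Noor, Mateo, Sofia, Hannah, Rohan, Priya, Kenji.
Mateo starts after Noor ends; Noor is clear from here.
Sofia starts exactly when Mateo ends (back-to-back, no overlap); Mateo is clear from here.
Hannah starts before Sofia ends → Sofia and Hannah overlap.
Rohan starts before Sofia ends → Sofia and Rohan overlap.
Priya starts after Sofia ends; Sofia is clear from here.
Rohan starts before Hannah ends → Hannah and Rohan overlap.
Priya starts after Hannah ends; Hannah is clear from here.
Priya starts after Rohan ends; Rohan is clear from here.
Kenji starts before Priya ends → Priya and Kenji overlap.

Hannah & Rohan, Hannah & Sofia, Kenji & Priya, Rohan & Sofia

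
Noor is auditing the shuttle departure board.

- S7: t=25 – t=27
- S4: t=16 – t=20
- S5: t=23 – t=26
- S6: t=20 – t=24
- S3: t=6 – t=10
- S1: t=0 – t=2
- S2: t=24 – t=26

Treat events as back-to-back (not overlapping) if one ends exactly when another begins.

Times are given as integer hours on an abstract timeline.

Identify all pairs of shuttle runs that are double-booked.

Sorted by start: S1, S3, S4, S6, S5, S2, S7.
S3 starts after S1 ends, so nothing later overlaps S1 either.
S4 starts after S3 ends, so nothing later overlaps S3 either.
S6 starts exactly when S4 ends (back-to-back, no overlap), so nothing later overlaps S4 either.
S5 starts before S6 ends → S6 and S5 overlap.
S2 starts exactly when S6 ends (back-to-back, no overlap), so nothing later overlaps S6 either.
S2 starts before S5 ends → S5 and S2 overlap.
S7 starts before S5 ends → S5 and S7 overlap.
S7 starts before S2 ends → S2 and S7 overlap.

S2 & S5, S2 & S7, S5 & S6, S5 & S7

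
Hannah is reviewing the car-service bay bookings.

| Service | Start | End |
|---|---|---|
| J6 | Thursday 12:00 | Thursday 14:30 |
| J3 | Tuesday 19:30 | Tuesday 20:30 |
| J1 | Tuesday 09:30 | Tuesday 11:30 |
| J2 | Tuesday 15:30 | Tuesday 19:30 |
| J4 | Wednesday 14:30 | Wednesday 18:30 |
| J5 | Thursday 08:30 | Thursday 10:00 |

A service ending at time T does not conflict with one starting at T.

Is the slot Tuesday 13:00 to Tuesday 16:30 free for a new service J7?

No — it overlaps J2

J1: ends Tuesday 11:30 at or before J7 starts Tuesday 13:00 → clear.
J2: starts Tuesday 15:30 before J7 ends Tuesday 16:30, and ends Tuesday 19:30 after J7 starts Tuesday 13:00 → overlap.
J3: starts Tuesday 19:30 at or after J7 ends Tuesday 16:30 → clear.
J4: starts Wednesday 14:30 at or after J7 ends Tuesday 16:30 → clear.
J5: starts Thursday 08:30 at or after J7 ends Tuesday 16:30 → clear.
J6: starts Thursday 12:00 at or after J7 ends Tuesday 16:30 → clear.
J7 overlaps J2.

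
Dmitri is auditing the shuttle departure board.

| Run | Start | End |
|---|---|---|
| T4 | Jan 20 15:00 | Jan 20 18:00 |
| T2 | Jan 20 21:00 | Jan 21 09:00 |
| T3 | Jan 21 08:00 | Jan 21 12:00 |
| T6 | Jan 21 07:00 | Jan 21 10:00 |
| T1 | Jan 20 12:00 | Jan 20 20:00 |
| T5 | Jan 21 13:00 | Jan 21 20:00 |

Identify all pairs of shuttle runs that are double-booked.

Check each pair: they overlap iff neither finishes before the other starts.
Sorted by start: T1, T4, T2, T6, T3, T5.
T4 starts before T1 ends → T1 and T4 overlap.
T2 starts after T1 ends, so nothing later overlaps T1 either.
T2 starts after T4 ends, so nothing later overlaps T4 either.
T6 starts before T2 ends → T2 and T6 overlap.
T3 starts before T2 ends → T2 and T3 overlap.
T5 starts after T2 ends.
T3 starts before T6 ends → T6 and T3 overlap.
T5 starts after T6 ends.
T5 starts after T3 ends.

T1 & T4, T2 & T3, T2 & T6, T3 & T6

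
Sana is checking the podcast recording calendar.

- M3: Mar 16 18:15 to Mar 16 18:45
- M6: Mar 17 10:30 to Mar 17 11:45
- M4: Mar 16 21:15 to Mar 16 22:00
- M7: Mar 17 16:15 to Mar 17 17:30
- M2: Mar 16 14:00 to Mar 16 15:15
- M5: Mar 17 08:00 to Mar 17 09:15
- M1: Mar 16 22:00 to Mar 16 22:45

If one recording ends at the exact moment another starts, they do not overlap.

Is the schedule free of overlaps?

Yes

Sorted by start: M2, M3, M4, M1, M5, M6, M7.
M3 starts after M2 ends, so M2 has no further overlaps.
M4 starts after M3 ends, so M3 has no further overlaps.
M1 starts exactly when M4 ends (back-to-back, no overlap), so M4 has no further overlaps.
M5 starts after M1 ends, so M1 has no further overlaps.
M6 starts after M5 ends, so M5 has no further overlaps.
M7 starts after M6 ends.
Every pair is clear; the schedule has no overlaps.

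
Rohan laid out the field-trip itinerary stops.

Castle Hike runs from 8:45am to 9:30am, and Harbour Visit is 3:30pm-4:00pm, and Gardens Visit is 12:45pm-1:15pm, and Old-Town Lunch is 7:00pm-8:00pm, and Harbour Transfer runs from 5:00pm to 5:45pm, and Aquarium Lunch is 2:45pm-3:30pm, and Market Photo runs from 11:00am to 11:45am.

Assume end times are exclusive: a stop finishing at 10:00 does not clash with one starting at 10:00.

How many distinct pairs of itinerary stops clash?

0

Check each pair: they overlap iff neither finishes before the other starts.
Sorted by start: Castle Hike, Market Photo, Gardens Visit, Aquarium Lunch, Harbour Visit, Harbour Transfer, Old-Town Lunch.
Market Photo starts after Castle Hike ends, so nothing later overlaps Castle Hike either.
Gardens Visit starts after Market Photo ends, so nothing later overlaps Market Photo either.
Aquarium Lunch starts after Gardens Visit ends, so nothing later overlaps Gardens Visit either.
Harbour Visit starts exactly when Aquarium Lunch ends (back-to-back, no overlap), so nothing later overlaps Aquarium Lunch either.
Harbour Transfer starts after Harbour Visit ends, so nothing later overlaps Harbour Visit either.
Old-Town Lunch starts after Harbour Transfer ends.
No pair overlaps.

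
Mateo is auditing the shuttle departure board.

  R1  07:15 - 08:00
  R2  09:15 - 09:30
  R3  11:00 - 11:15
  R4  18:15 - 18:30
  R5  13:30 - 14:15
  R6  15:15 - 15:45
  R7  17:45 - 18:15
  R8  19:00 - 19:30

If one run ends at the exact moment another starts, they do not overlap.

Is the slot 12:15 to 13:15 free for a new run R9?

Yes — the slot is free

R1: ends 08:00 at or before R9 starts 12:15 → clear.
R2: ends 09:30 at or before R9 starts 12:15 → clear.
R3: ends 11:15 at or before R9 starts 12:15 → clear.
R5: starts 13:30 at or after R9 ends 13:15 → clear.
R6: starts 15:15 at or after R9 ends 13:15 → clear.
R7: starts 17:45 at or after R9 ends 13:15 → clear.
R4: starts 18:15 at or after R9 ends 13:15 → clear.
R8: starts 19:00 at or after R9 ends 13:15 → clear.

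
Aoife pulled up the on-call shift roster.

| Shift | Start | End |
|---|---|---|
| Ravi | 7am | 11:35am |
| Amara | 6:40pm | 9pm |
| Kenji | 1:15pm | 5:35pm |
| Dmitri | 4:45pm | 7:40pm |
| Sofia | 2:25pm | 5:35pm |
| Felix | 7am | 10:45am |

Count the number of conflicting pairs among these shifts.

Sorted by start: Felix, Ravi, Kenji, Sofia, Dmitri, Amara.
Ravi starts before Felix ends → Felix and Ravi overlap.
Kenji starts after Felix ends — done with Felix.
Kenji starts after Ravi ends — done with Ravi.
Sofia starts before Kenji ends → Kenji and Sofia overlap.
Dmitri starts before Kenji ends → Kenji and Dmitri overlap.
Amara starts after Kenji ends.
Dmitri starts before Sofia ends → Sofia and Dmitri overlap.
Amara starts after Sofia ends.
Amara starts before Dmitri ends → Dmitri and Amara overlap.
Overlapping pairs: Amara & Dmitri, Dmitri & Kenji, Dmitri & Sofia, Felix & Ravi, Kenji & Sofia — 5 in total.

5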